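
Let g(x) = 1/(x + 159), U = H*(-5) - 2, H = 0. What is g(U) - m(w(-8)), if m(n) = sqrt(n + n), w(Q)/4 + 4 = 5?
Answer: 1/157 - 2*sqrt(2) ≈ -2.8221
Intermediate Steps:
w(Q) = 4 (w(Q) = -16 + 4*5 = -16 + 20 = 4)
U = -2 (U = 0*(-5) - 2 = 0 - 2 = -2)
g(x) = 1/(159 + x)
m(n) = sqrt(2)*sqrt(n) (m(n) = sqrt(2*n) = sqrt(2)*sqrt(n))
g(U) - m(w(-8)) = 1/(159 - 2) - sqrt(2)*sqrt(4) = 1/157 - sqrt(2)*2 = 1/157 - 2*sqrt(2)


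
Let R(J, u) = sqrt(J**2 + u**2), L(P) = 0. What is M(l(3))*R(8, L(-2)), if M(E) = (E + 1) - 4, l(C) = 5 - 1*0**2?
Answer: 16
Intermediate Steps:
l(C) = 5 (l(C) = 5 - 1*0 = 5 + 0 = 5)
M(E) = -3 + E (M(E) = (1 + E) - 4 = -3 + E)
M(l(3))*R(8, L(-2)) = (-3 + 5)*sqrt(8**2 + 0**2) = 2*sqrt(64 + 0) = 2*sqrt(64) = 2*8 = 16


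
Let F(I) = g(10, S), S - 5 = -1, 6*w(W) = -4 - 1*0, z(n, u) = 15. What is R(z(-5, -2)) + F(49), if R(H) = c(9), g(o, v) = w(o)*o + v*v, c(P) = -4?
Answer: 16/3 ≈ 5.3333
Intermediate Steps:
w(W) = -⅔ (w(W) = (-4 - 1*0)/6 = (-4 + 0)/6 = (⅙)*(-4) = -⅔)
S = 4 (S = 5 - 1 = 4)
g(o, v) = v² - 2*o/3 (g(o, v) = -2*o/3 + v*v = -2*o/3 + v² = v² - 2*o/3)
F(I) = 28/3 (F(I) = 4² - ⅔*10 = 16 - 20/3 = 28/3)
R(H) = -4
R(z(-5, -2)) + F(49) = -4 + 28/3 = 16/3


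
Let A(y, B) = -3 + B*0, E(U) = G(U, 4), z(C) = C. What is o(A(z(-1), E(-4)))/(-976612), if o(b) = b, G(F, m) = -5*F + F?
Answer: 3/976612 ≈ 3.0718e-6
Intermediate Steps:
G(F, m) = -4*F
E(U) = -4*U
A(y, B) = -3 (A(y, B) = -3 + 0 = -3)
o(A(z(-1), E(-4)))/(-976612) = -3/(-976612) = -3*(-1/976612) = 3/976612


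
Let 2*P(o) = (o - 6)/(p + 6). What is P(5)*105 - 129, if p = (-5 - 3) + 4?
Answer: -621/4 ≈ -155.25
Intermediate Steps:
p = -4 (p = -8 + 4 = -4)
P(o) = -3/2 + o/4 (P(o) = ((o - 6)/(-4 + 6))/2 = ((-6 + o)/2)/2 = ((-6 + o)*(½))/2 = (-3 + o/2)/2 = -3/2 + o/4)
P(5)*105 - 129 = (-3/2 + (¼)*5)*105 - 129 = (-3/2 + 5/4)*105 - 129 = -¼*105 - 129 = -105/4 - 129 = -621/4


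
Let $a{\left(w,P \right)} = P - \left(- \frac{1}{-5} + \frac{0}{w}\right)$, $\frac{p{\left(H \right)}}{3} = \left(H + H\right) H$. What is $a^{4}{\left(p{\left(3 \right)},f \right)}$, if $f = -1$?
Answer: $\frac{1296}{625} \approx 2.0736$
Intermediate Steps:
$p{\left(H \right)} = 6 H^{2}$ ($p{\left(H \right)} = 3 \left(H + H\right) H = 3 \cdot 2 H H = 3 \cdot 2 H^{2} = 6 H^{2}$)
$a{\left(w,P \right)} = - \frac{1}{5} + P$ ($a{\left(w,P \right)} = P - \left(\left(-1\right) \left(- \frac{1}{5}\right) + 0\right) = P - \left(\frac{1}{5} + 0\right) = P - \frac{1}{5} = - \frac{1}{5} + P$)
$a^{4}{\left(p{\left(3 \right)},f \right)} = \left(- \frac{1}{5} - 1\right)^{4} = \left(- \frac{6}{5}\right)^{4} = \frac{1296}{625}$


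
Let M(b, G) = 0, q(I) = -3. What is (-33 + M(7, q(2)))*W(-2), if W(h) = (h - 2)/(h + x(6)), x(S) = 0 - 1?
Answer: -44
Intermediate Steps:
x(S) = -1
W(h) = (-2 + h)/(-1 + h) (W(h) = (h - 2)/(h - 1) = (-2 + h)/(-1 + h))
(-33 + M(7, q(2)))*W(-2) = (-33 + 0)*((-2 - 2)/(-1 - 2)) = -33*(-4)/(-3) = -(-11)*(-4) = -33*4/3 = -44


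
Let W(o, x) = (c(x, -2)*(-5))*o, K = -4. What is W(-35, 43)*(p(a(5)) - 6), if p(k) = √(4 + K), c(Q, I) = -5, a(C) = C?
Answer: 5250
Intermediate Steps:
p(k) = 0 (p(k) = √(4 - 4) = √0 = 0)
W(o, x) = 25*o (W(o, x) = (-5*(-5))*o = 25*o)
W(-35, 43)*(p(a(5)) - 6) = (25*(-35))*(0 - 6) = -875*(-6) = 5250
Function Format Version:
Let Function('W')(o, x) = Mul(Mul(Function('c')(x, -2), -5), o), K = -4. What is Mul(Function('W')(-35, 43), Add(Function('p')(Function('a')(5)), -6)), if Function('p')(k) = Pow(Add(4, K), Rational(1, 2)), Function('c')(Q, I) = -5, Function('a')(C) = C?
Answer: 5250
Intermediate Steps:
Function('p')(k) = 0 (Function('p')(k) = Pow(Add(4, -4), Rational(1, 2)) = Pow(0, Rational(1, 2)) = 0)
Function('W')(o, x) = Mul(25, o) (Function('W')(o, x) = Mul(Mul(-5, -5), o) = Mul(25, o))
Mul(Function('W')(-35, 43), Add(Function('p')(Function('a')(5)), -6)) = Mul(Mul(25, -35), Add(0, -6)) = Mul(-875, -6) = 5250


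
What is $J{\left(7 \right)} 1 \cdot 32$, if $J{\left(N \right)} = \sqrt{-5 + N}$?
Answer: $32 \sqrt{2} \approx 45.255$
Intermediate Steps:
$J{\left(7 \right)} 1 \cdot 32 = \sqrt{-5 + 7} \cdot 1 \cdot 32 = \sqrt{2} \cdot 32 = 32 \sqrt{2}$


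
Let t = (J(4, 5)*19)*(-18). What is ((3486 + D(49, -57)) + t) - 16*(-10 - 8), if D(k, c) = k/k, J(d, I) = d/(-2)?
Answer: 4459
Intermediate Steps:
J(d, I) = -d/2 (J(d, I) = d*(-½) = -d/2)
D(k, c) = 1
t = 684 (t = (-½*4*19)*(-18) = -2*19*(-18) = -38*(-18) = 684)
((3486 + D(49, -57)) + t) - 16*(-10 - 8) = ((3486 + 1) + 684) - 16*(-10 - 8) = (3487 + 684) - 16*(-18) = 4171 - 1*(-288) = 4171 + 288 = 4459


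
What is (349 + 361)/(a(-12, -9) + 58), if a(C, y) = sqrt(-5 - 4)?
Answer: 41180/3373 - 2130*I/3373 ≈ 12.209 - 0.63148*I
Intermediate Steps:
a(C, y) = 3*I (a(C, y) = sqrt(-9) = 3*I)
(349 + 361)/(a(-12, -9) + 58) = (349 + 361)/(3*I + 58) = 710/(58 + 3*I) = 710*((58 - 3*I)/3373) = 710*(58 - 3*I)/3373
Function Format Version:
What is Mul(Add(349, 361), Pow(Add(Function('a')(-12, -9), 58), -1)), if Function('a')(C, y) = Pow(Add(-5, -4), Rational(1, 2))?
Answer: Add(Rational(41180, 3373), Mul(Rational(-2130, 3373), I)) ≈ Add(12.209, Mul(-0.63148, I))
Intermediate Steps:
Function('a')(C, y) = Mul(3, I) (Function('a')(C, y) = Pow(-9, Rational(1, 2)) = Mul(3, I))
Mul(Add(349, 361), Pow(Add(Function('a')(-12, -9), 58), -1)) = Mul(Add(349, 361), Pow(Add(Mul(3, I), 58), -1)) = Mul(710, Pow(Add(58, Mul(3, I)), -1)) = Mul(710, Mul(Rational(1, 3373), Add(58, Mul(-3, I)))) = Mul(Rational(710, 3373), Add(58, Mul(-3, I)))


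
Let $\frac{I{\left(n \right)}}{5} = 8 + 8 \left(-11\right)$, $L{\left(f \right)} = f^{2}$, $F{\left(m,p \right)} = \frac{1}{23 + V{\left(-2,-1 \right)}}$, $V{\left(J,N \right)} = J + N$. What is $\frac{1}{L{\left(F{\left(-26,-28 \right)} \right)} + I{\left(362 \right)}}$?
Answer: $- \frac{400}{159999} \approx -0.0025$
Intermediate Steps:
$F{\left(m,p \right)} = \frac{1}{20}$ ($F{\left(m,p \right)} = \frac{1}{23 - 3} = \frac{1}{20}$)
$I{\left(n \right)} = -400$ ($I{\left(n \right)} = 5 \left(8 + 8 \left(-11\right)\right) = 5 \left(8 - 88\right) = 5 \left(-80\right) = -400$)
$\frac{1}{L{\left(F{\left(-26,-28 \right)} \right)} + I{\left(362 \right)}} = \frac{1}{\left(\frac{1}{20}\right)^{2} - 400} = \frac{1}{\frac{1}{400} - 400} = \frac{1}{- \frac{159999}{400}} = - \frac{400}{159999}$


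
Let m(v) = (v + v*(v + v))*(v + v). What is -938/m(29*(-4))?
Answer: 67/444048 ≈ 0.00015088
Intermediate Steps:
m(v) = 2*v*(v + 2*v**2) (m(v) = (v + v*(2*v))*(2*v) = (v + 2*v**2)*(2*v) = 2*v*(v + 2*v**2))
-938/m(29*(-4)) = -938*1/(13456*(2 + 4*(29*(-4)))) = -938*1/(13456*(2 + 4*(-116))) = -938*1/(13456*(2 - 464)) = -938/(13456*(-462)) = -938/(-6216672) = -938*(-1/6216672) = 67/444048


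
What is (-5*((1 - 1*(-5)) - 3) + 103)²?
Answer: 7744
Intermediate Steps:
(-5*((1 - 1*(-5)) - 3) + 103)² = (-5*((1 + 5) - 3) + 103)² = (-5*(6 - 3) + 103)² = (-5*3 + 103)² = (-15 + 103)² = 88² = 7744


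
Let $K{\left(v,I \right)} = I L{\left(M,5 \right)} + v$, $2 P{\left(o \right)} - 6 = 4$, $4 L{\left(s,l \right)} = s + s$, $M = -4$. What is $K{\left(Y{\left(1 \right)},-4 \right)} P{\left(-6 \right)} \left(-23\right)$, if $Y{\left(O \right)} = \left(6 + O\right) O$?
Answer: $-1725$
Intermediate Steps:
$Y{\left(O \right)} = O \left(6 + O\right)$
$L{\left(s,l \right)} = \frac{s}{2}$ ($L{\left(s,l \right)} = \frac{s + s}{4} = \frac{2 s}{4} = \frac{s}{2}$)
$P{\left(o \right)} = 5$ ($P{\left(o \right)} = 3 + \frac{1}{2} \cdot 4 = 3 + 2 = 5$)
$K{\left(v,I \right)} = v - 2 I$ ($K{\left(v,I \right)} = I \frac{1}{2} \left(-4\right) + v = I \left(-2\right) + v = - 2 I + v = v - 2 I$)
$K{\left(Y{\left(1 \right)},-4 \right)} P{\left(-6 \right)} \left(-23\right) = \left(1 \left(6 + 1\right) - -8\right) 5 \left(-23\right) = \left(1 \cdot 7 + 8\right) 5 \left(-23\right) = \left(7 + 8\right) 5 \left(-23\right) = 15 \cdot 5 \left(-23\right) = 75 \left(-23\right) = -1725$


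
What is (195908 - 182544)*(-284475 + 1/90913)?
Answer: -345626124907336/90913 ≈ -3.8017e+9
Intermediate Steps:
(195908 - 182544)*(-284475 + 1/90913) = 13364*(-284475 + 1/90913) = 13364*(-25862475674/90913) = -345626124907336/90913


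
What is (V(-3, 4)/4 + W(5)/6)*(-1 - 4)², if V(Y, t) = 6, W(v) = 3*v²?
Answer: 350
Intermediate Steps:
(V(-3, 4)/4 + W(5)/6)*(-1 - 4)² = (6/4 + (3*5²)/6)*(-1 - 4)² = (6*(¼) + (3*25)*(⅙))*(-5)² = (3/2 + 75*(⅙))*25 = (3/2 + 25/2)*25 = 14*25 = 350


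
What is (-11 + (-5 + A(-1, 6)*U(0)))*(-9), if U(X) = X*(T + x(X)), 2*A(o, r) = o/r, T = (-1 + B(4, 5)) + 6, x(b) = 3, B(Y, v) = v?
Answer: 144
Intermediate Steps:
T = 10 (T = (-1 + 5) + 6 = 4 + 6 = 10)
A(o, r) = o/(2*r) (A(o, r) = (o/r)/2 = o/(2*r))
U(X) = 13*X (U(X) = X*(10 + 3) = X*13 = 13*X)
(-11 + (-5 + A(-1, 6)*U(0)))*(-9) = (-11 + (-5 + ((½)*(-1)/6)*(13*0)))*(-9) = (-11 + (-5 + ((½)*(-1)*(⅙))*0))*(-9) = (-11 + (-5 - 1/12*0))*(-9) = (-11 + (-5 + 0))*(-9) = (-11 - 5)*(-9) = -16*(-9) = 144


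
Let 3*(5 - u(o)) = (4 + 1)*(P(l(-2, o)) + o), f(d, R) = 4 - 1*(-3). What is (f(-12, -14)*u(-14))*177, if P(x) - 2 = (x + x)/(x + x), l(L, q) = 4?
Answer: 28910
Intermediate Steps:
f(d, R) = 7 (f(d, R) = 4 + 3 = 7)
P(x) = 3 (P(x) = 2 + (x + x)/(x + x) = 2 + (2*x)/((2*x)) = 2 + (2*x)*(1/(2*x)) = 2 + 1 = 3)
u(o) = -5*o/3 (u(o) = 5 - (4 + 1)*(3 + o)/3 = 5 - 5*(3 + o)/3 = 5 - (15 + 5*o)/3 = 5 + (-5 - 5*o/3) = -5*o/3)
(f(-12, -14)*u(-14))*177 = (7*(-5/3*(-14)))*177 = (7*(70/3))*177 = (490/3)*177 = 28910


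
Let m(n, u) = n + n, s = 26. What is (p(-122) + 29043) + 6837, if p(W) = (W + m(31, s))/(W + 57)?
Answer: 466452/13 ≈ 35881.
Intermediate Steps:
m(n, u) = 2*n
p(W) = (62 + W)/(57 + W) (p(W) = (W + 2*31)/(W + 57) = (W + 62)/(57 + W) = (62 + W)/(57 + W))
(p(-122) + 29043) + 6837 = ((62 - 122)/(57 - 122) + 29043) + 6837 = (-60/(-65) + 29043) + 6837 = (-1/65*(-60) + 29043) + 6837 = (12/13 + 29043) + 6837 = 377571/13 + 6837 = 466452/13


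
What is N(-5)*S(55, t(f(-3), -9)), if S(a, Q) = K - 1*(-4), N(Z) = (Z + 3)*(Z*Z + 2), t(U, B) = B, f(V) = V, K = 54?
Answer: -3132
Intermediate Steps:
N(Z) = (2 + Z**2)*(3 + Z) (N(Z) = (3 + Z)*(Z**2 + 2) = (3 + Z)*(2 + Z**2) = (2 + Z**2)*(3 + Z))
S(a, Q) = 58 (S(a, Q) = 54 - 1*(-4) = 54 + 4 = 58)
N(-5)*S(55, t(f(-3), -9)) = (6 + (-5)**3 + 2*(-5) + 3*(-5)**2)*58 = (6 - 125 - 10 + 3*25)*58 = (6 - 125 - 10 + 75)*58 = -54*58 = -3132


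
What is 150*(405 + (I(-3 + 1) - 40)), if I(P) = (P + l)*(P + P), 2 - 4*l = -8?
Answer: 54450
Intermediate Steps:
l = 5/2 (l = ½ - ¼*(-8) = ½ + 2 = 5/2 ≈ 2.5000)
I(P) = 2*P*(5/2 + P) (I(P) = (P + 5/2)*(P + P) = (5/2 + P)*(2*P) = 2*P*(5/2 + P))
150*(405 + (I(-3 + 1) - 40)) = 150*(405 + ((-3 + 1)*(5 + 2*(-3 + 1)) - 40)) = 150*(405 + (-2*(5 + 2*(-2)) - 40)) = 150*(405 + (-2*(5 - 4) - 40)) = 150*(405 + (-2*1 - 40)) = 150*(405 + (-2 - 40)) = 150*(405 - 42) = 150*363 = 54450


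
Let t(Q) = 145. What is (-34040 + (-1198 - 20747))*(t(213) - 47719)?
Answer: 2663430390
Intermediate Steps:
(-34040 + (-1198 - 20747))*(t(213) - 47719) = (-34040 + (-1198 - 20747))*(145 - 47719) = (-34040 - 21945)*(-47574) = -55985*(-47574) = 2663430390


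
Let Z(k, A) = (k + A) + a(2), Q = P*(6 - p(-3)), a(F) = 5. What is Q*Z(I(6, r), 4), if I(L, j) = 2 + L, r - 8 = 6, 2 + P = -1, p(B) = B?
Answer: -459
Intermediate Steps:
P = -3 (P = -2 - 1 = -3)
r = 14 (r = 8 + 6 = 14)
Q = -27 (Q = -3*(6 - 1*(-3)) = -3*(6 + 3) = -3*9 = -27)
Z(k, A) = 5 + A + k (Z(k, A) = (k + A) + 5 = (A + k) + 5 = 5 + A + k)
Q*Z(I(6, r), 4) = -27*(5 + 4 + (2 + 6)) = -27*(5 + 4 + 8) = -27*17 = -459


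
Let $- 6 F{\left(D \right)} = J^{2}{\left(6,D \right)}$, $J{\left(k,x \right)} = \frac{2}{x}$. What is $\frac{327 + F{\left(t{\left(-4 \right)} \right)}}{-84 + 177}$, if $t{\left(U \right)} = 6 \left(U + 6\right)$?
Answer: $\frac{70631}{20088} \approx 3.5161$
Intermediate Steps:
$t{\left(U \right)} = 36 + 6 U$ ($t{\left(U \right)} = 6 \left(6 + U\right) = 36 + 6 U$)
$F{\left(D \right)} = - \frac{2}{3 D^{2}}$ ($F{\left(D \right)} = - \frac{\left(\frac{2}{D}\right)^{2}}{6} = - \frac{4 \frac{1}{D^{2}}}{6} = - \frac{2}{3 D^{2}}$)
$\frac{327 + F{\left(t{\left(-4 \right)} \right)}}{-84 + 177} = \frac{327 - \frac{2}{3 \left(36 + 6 \left(-4\right)\right)^{2}}}{-84 + 177} = \frac{327 - \frac{2}{3 \left(36 - 24\right)^{2}}}{93} = \left(327 - \frac{2}{3 \cdot 144}\right) \frac{1}{93} = \left(327 - \frac{1}{216}\right) \frac{1}{93} = \frac{70631}{216} \cdot \frac{1}{93} = \frac{70631}{20088}$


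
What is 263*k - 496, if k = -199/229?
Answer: -165921/229 ≈ -724.55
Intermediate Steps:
k = -199/229 (k = -199*1/229 = -199/229 ≈ -0.86900)
263*k - 496 = 263*(-199/229) - 496 = -52337/229 - 496 = -165921/229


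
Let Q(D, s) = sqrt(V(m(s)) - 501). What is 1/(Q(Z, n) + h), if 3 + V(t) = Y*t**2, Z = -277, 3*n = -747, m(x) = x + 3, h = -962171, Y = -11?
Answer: -962171/925773699421 - 6*I*sqrt(18505)/925773699421 ≈ -1.0393e-6 - 8.8164e-10*I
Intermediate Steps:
m(x) = 3 + x
n = -249 (n = (1/3)*(-747) = -249)
V(t) = -3 - 11*t**2
Q(D, s) = sqrt(-504 - 11*(3 + s)**2) (Q(D, s) = sqrt((-3 - 11*(3 + s)**2) - 501) = sqrt(-504 - 11*(3 + s)**2))
1/(Q(Z, n) + h) = 1/(sqrt(-504 - 11*(3 - 249)**2) - 962171) = 1/(sqrt(-504 - 11*(-246)**2) - 962171) = 1/(sqrt(-504 - 11*60516) - 962171) = 1/(sqrt(-504 - 665676) - 962171) = 1/(sqrt(-666180) - 962171) = 1/(6*I*sqrt(18505) - 962171) = 1/(-962171 + 6*I*sqrt(18505))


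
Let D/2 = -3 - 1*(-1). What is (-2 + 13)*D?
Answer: -44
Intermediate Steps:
D = -4 (D = 2*(-3 - 1*(-1)) = 2*(-3 + 1) = 2*(-2) = -4)
(-2 + 13)*D = (-2 + 13)*(-4) = 11*(-4) = -44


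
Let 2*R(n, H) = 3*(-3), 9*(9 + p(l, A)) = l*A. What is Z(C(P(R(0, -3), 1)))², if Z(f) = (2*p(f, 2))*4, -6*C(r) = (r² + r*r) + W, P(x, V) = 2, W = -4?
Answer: 3904576/729 ≈ 5356.1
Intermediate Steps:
p(l, A) = -9 + A*l/9 (p(l, A) = -9 + (l*A)/9 = -9 + (A*l)/9 = -9 + A*l/9)
R(n, H) = -9/2 (R(n, H) = (3*(-3))/2 = (½)*(-9) = -9/2)
C(r) = ⅔ - r²/3 (C(r) = -((r² + r*r) - 4)/6 = -((r² + r²) - 4)/6 = -(2*r² - 4)/6 = -(-4 + 2*r²)/6 = ⅔ - r²/3)
Z(f) = -72 + 16*f/9 (Z(f) = (2*(-9 + (⅑)*2*f))*4 = (2*(-9 + 2*f/9))*4 = (-18 + 4*f/9)*4 = -72 + 16*f/9)
Z(C(P(R(0, -3), 1)))² = (-72 + 16*(⅔ - ⅓*2²)/9)² = (-72 + 16*(⅔ - ⅓*4)/9)² = (-72 + 16*(⅔ - 4/3)/9)² = (-72 + (16/9)*(-⅔))² = (-72 - 32/27)² = (-1976/27)² = 3904576/729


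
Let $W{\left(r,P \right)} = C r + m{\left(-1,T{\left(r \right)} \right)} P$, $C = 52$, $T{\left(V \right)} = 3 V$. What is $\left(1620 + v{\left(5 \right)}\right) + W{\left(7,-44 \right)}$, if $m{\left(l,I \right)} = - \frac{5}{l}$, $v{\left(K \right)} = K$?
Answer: $1769$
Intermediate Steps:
$W{\left(r,P \right)} = 5 P + 52 r$ ($W{\left(r,P \right)} = 52 r + - \frac{5}{-1} P = 52 r + \left(-5\right) \left(-1\right) P = 52 r + 5 P = 5 P + 52 r$)
$\left(1620 + v{\left(5 \right)}\right) + W{\left(7,-44 \right)} = \left(1620 + 5\right) + \left(5 \left(-44\right) + 52 \cdot 7\right) = 1625 + \left(-220 + 364\right) = 1625 + 144 = 1769$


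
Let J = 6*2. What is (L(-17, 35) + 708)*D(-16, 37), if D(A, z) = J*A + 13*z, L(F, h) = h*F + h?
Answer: 42772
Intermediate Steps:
J = 12
L(F, h) = h + F*h (L(F, h) = F*h + h = h + F*h)
D(A, z) = 12*A + 13*z
(L(-17, 35) + 708)*D(-16, 37) = (35*(1 - 17) + 708)*(12*(-16) + 13*37) = (35*(-16) + 708)*(-192 + 481) = (-560 + 708)*289 = 148*289 = 42772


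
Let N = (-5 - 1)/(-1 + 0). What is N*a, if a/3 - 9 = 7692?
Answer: 138618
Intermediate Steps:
a = 23103 (a = 27 + 3*7692 = 27 + 23076 = 23103)
N = 6 (N = -6/(-1) = -6*(-1) = 6)
N*a = 6*23103 = 138618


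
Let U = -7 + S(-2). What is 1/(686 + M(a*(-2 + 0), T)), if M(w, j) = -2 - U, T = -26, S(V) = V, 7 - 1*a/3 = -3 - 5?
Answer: 1/693 ≈ 0.0014430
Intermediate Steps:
a = 45 (a = 21 - 3*(-3 - 5) = 21 - 3*(-8) = 21 + 24 = 45)
U = -9 (U = -7 - 2 = -9)
M(w, j) = 7 (M(w, j) = -2 - 1*(-9) = -2 + 9 = 7)
1/(686 + M(a*(-2 + 0), T)) = 1/(686 + 7) = 1/693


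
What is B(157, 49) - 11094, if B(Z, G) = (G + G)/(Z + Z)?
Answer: -1741709/157 ≈ -11094.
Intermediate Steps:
B(Z, G) = G/Z (B(Z, G) = (2*G)/((2*Z)) = (2*G)*(1/(2*Z)) = G/Z)
B(157, 49) - 11094 = 49/157 - 11094 = -1741709/157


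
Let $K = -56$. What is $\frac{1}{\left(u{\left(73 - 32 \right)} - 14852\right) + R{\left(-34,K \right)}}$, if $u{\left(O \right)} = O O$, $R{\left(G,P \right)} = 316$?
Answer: $- \frac{1}{12855} \approx -7.7791 \cdot 10^{-5}$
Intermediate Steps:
$u{\left(O \right)} = O^{2}$
$\frac{1}{\left(u{\left(73 - 32 \right)} - 14852\right) + R{\left(-34,K \right)}} = \frac{1}{\left(\left(73 - 32\right)^{2} - 14852\right) + 316} = \frac{1}{\left(41^{2} - 14852\right) + 316} = \frac{1}{\left(1681 - 14852\right) + 316} = \frac{1}{-13171 + 316} = \frac{1}{-12855} = - \frac{1}{12855}$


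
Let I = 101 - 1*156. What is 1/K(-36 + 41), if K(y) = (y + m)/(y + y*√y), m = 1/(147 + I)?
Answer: 460/461 + 460*√5/461 ≈ 3.2290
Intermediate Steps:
I = -55 (I = 101 - 156 = -55)
m = 1/92 (m = 1/(147 - 55) = 1/92 ≈ 0.010870)
K(y) = (1/92 + y)/(y + y^(3/2)) (K(y) = (y + 1/92)/(y + y*√y) = (1/92 + y)/(y + y^(3/2)))
1/K(-36 + 41) = 1/((1/92 + (-36 + 41))/((-36 + 41) + (-36 + 41)^(3/2))) = 1/((1/92 + 5)/(5 + 5^(3/2))) = 1/((461/92)/(5 + 5*√5)) = 1/(461/(92*(5 + 5*√5))) = 460/461 + 460*√5/461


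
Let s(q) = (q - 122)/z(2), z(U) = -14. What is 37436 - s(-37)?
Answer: 523945/14 ≈ 37425.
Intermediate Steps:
s(q) = 61/7 - q/14 (s(q) = (q - 122)/(-14) = (-122 + q)*(-1/14) = 61/7 - q/14)
37436 - s(-37) = 37436 - (61/7 - 1/14*(-37)) = 37436 - (61/7 + 37/14) = 37436 - 1*159/14 = 37436 - 159/14 = 523945/14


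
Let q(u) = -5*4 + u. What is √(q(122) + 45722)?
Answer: 16*√179 ≈ 214.07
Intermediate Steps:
q(u) = -20 + u
√(q(122) + 45722) = √((-20 + 122) + 45722) = √(102 + 45722) = √45824 = 16*√179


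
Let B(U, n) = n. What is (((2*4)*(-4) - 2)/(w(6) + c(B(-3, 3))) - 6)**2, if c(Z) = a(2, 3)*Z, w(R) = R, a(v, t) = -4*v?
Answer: 1369/81 ≈ 16.901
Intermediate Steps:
c(Z) = -8*Z (c(Z) = (-4*2)*Z = -8*Z)
(((2*4)*(-4) - 2)/(w(6) + c(B(-3, 3))) - 6)**2 = (((2*4)*(-4) - 2)/(6 - 8*3) - 6)**2 = ((8*(-4) - 2)/(6 - 24) - 6)**2 = ((-32 - 2)/(-18) - 6)**2 = (-34*(-1/18) - 6)**2 = (17/9 - 6)**2 = (-37/9)**2 = 1369/81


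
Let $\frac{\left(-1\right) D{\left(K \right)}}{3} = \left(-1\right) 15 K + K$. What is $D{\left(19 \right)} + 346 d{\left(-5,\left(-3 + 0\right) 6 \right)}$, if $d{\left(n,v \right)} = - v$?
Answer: $7026$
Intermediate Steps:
$D{\left(K \right)} = 42 K$ ($D{\left(K \right)} = - 3 \left(\left(-1\right) 15 K + K\right) = - 3 \left(- 15 K + K\right) = - 3 \left(- 14 K\right) = 42 K$)
$D{\left(19 \right)} + 346 d{\left(-5,\left(-3 + 0\right) 6 \right)} = 42 \cdot 19 + 346 \left(- \left(-3 + 0\right) 6\right) = 798 + 346 \left(- \left(-3\right) 6\right) = 798 + 346 \left(\left(-1\right) \left(-18\right)\right) = 798 + 346 \cdot 18 = 798 + 6228 = 7026$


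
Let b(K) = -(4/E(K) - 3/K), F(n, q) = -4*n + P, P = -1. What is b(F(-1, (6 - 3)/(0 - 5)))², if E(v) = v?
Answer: ⅑ ≈ 0.11111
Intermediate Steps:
F(n, q) = -1 - 4*n (F(n, q) = -4*n - 1 = -1 - 4*n)
b(K) = -1/K (b(K) = -(4/K - 3/K) = -1/K)
b(F(-1, (6 - 3)/(0 - 5)))² = (-1/(-1 - 4*(-1)))² = (-1/(-1 + 4))² = (-1/3)² = (-1*⅓)² = (-⅓)² = ⅑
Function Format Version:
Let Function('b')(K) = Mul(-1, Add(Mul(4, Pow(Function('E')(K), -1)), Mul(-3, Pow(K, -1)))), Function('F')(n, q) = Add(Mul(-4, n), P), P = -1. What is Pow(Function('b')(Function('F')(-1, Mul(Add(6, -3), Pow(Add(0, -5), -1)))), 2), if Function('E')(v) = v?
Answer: Rational(1, 9) ≈ 0.11111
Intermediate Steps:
Function('F')(n, q) = Add(-1, Mul(-4, n)) (Function('F')(n, q) = Add(Mul(-4, n), -1) = Add(-1, Mul(-4, n)))
Function('b')(K) = Mul(-1, Pow(K, -1)) (Function('b')(K) = Mul(-1, Add(Mul(4, Pow(K, -1)), Mul(-3, Pow(K, -1)))) = Mul(-1, Pow(K, -1)))
Pow(Function('b')(Function('F')(-1, Mul(Add(6, -3), Pow(Add(0, -5), -1)))), 2) = Pow(Mul(-1, Pow(Add(-1, Mul(-4, -1)), -1)), 2) = Pow(Mul(-1, Pow(Add(-1, 4), -1)), 2) = Pow(Mul(-1, Pow(3, -1)), 2) = Pow(Mul(-1, Rational(1, 3)), 2) = Pow(Rational(-1, 3), 2) = Rational(1, 9)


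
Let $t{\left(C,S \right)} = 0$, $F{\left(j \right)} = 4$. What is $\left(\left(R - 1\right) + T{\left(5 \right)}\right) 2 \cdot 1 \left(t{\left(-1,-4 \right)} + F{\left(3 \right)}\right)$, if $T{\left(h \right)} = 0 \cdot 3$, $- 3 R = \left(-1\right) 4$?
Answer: $\frac{8}{3} \approx 2.6667$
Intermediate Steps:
$R = \frac{4}{3}$ ($R = - \frac{\left(-1\right) 4}{3} = \left(- \frac{1}{3}\right) \left(-4\right) = \frac{4}{3} \approx 1.3333$)
$T{\left(h \right)} = 0$
$\left(\left(R - 1\right) + T{\left(5 \right)}\right) 2 \cdot 1 \left(t{\left(-1,-4 \right)} + F{\left(3 \right)}\right) = \left(\left(\frac{4}{3} - 1\right) + 0\right) 2 \cdot 1 \left(0 + 4\right) = \left(\frac{1}{3} + 0\right) 2 \cdot 1 \cdot 4 = \frac{1}{3} \cdot 2 \cdot 1 \cdot 4 = \frac{2}{3} \cdot 1 \cdot 4 = \frac{2}{3} \cdot 4 = \frac{8}{3}$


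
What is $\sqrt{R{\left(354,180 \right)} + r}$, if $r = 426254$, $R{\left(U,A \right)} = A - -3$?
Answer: $\sqrt{426437} \approx 653.02$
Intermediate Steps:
$R{\left(U,A \right)} = 3 + A$ ($R{\left(U,A \right)} = A + 3 = 3 + A$)
$\sqrt{R{\left(354,180 \right)} + r} = \sqrt{\left(3 + 180\right) + 426254} = \sqrt{183 + 426254} = \sqrt{426437}$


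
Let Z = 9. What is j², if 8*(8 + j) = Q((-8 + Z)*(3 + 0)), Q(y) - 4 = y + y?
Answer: 729/16 ≈ 45.563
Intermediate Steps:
Q(y) = 4 + 2*y (Q(y) = 4 + (y + y) = 4 + 2*y)
j = -27/4 (j = -8 + (4 + 2*((-8 + 9)*(3 + 0)))/8 = -8 + (4 + 2*(1*3))/8 = -8 + (4 + 2*3)/8 = -8 + (4 + 6)/8 = -8 + (⅛)*10 = -8 + 5/4 = -27/4 ≈ -6.7500)
j² = (-27/4)² = 729/16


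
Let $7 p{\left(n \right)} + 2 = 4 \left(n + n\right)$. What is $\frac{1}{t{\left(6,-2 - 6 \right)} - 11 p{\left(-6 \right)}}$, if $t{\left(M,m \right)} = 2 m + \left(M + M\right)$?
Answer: $\frac{7}{522} \approx 0.01341$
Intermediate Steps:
$p{\left(n \right)} = - \frac{2}{7} + \frac{8 n}{7}$ ($p{\left(n \right)} = - \frac{2}{7} + \frac{4 \left(n + n\right)}{7} = - \frac{2}{7} + \frac{4 \cdot 2 n}{7} = - \frac{2}{7} + \frac{8 n}{7}$)
$t{\left(M,m \right)} = 2 M + 2 m$ ($t{\left(M,m \right)} = 2 m + 2 M = 2 M + 2 m$)
$\frac{1}{t{\left(6,-2 - 6 \right)} - 11 p{\left(-6 \right)}} = \frac{1}{\left(2 \cdot 6 + 2 \left(-2 - 6\right)\right) - 11 \left(- \frac{2}{7} + \frac{8}{7} \left(-6\right)\right)} = \frac{1}{\left(12 + 2 \left(-2 - 6\right)\right) - 11 \left(- \frac{2}{7} - \frac{48}{7}\right)} = \frac{1}{\left(12 + 2 \left(-8\right)\right) - - \frac{550}{7}} = \frac{1}{\left(12 - 16\right) + \frac{550}{7}} = \frac{1}{-4 + \frac{550}{7}} = \frac{1}{\frac{522}{7}} = \frac{7}{522}$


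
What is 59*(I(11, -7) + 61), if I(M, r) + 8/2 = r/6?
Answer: 19765/6 ≈ 3294.2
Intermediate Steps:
I(M, r) = -4 + r/6
59*(I(11, -7) + 61) = 59*((-4 + (1/6)*(-7)) + 61) = 59*((-4 - 7/6) + 61) = 59*(-31/6 + 61) = 59*(335/6) = 19765/6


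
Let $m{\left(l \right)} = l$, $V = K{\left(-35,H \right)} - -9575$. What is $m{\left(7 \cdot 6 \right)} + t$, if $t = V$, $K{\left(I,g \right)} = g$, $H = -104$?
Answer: $9513$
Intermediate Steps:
$V = 9471$ ($V = -104 - -9575 = -104 + 9575 = 9471$)
$t = 9471$
$m{\left(7 \cdot 6 \right)} + t = 7 \cdot 6 + 9471 = 42 + 9471 = 9513$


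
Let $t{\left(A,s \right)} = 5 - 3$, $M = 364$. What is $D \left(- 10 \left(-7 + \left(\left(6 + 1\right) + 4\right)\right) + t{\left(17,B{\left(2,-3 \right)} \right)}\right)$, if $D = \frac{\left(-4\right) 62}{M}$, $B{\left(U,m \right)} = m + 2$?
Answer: $\frac{2356}{91} \approx 25.89$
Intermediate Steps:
$B{\left(U,m \right)} = 2 + m$
$t{\left(A,s \right)} = 2$ ($t{\left(A,s \right)} = 5 - 3 = 2$)
$D = - \frac{62}{91}$ ($D = \frac{\left(-4\right) 62}{364} = \left(-248\right) \frac{1}{364} = - \frac{62}{91} \approx -0.68132$)
$D \left(- 10 \left(-7 + \left(\left(6 + 1\right) + 4\right)\right) + t{\left(17,B{\left(2,-3 \right)} \right)}\right) = - \frac{62 \left(- 10 \left(-7 + \left(\left(6 + 1\right) + 4\right)\right) + 2\right)}{91} = - \frac{62 \left(- 10 \left(-7 + \left(7 + 4\right)\right) + 2\right)}{91} = - \frac{62 \left(- 10 \left(-7 + 11\right) + 2\right)}{91} = - \frac{62 \left(\left(-10\right) 4 + 2\right)}{91} = - \frac{62 \left(-40 + 2\right)}{91} = \left(- \frac{62}{91}\right) \left(-38\right) = \frac{2356}{91}$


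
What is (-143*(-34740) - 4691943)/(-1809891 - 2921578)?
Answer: -275877/4731469 ≈ -0.058307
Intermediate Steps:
(-143*(-34740) - 4691943)/(-1809891 - 2921578) = (4967820 - 4691943)/(-4731469) = 275877*(-1/4731469) = -275877/4731469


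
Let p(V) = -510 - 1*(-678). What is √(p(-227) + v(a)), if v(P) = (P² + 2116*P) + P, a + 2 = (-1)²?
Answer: 2*I*√487 ≈ 44.136*I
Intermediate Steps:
a = -1 (a = -2 + (-1)² = -2 + 1 = -1)
p(V) = 168 (p(V) = -510 + 678 = 168)
v(P) = P² + 2117*P
√(p(-227) + v(a)) = √(168 - (2117 - 1)) = √(168 - 1*2116) = √(168 - 2116) = √(-1948) = 2*I*√487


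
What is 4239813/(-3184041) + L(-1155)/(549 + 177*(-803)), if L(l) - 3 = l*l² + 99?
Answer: 77862955313929/7155601474 ≈ 10881.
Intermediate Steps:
L(l) = 102 + l³ (L(l) = 3 + (l*l² + 99) = 3 + (l³ + 99) = 3 + (99 + l³) = 102 + l³)
4239813/(-3184041) + L(-1155)/(549 + 177*(-803)) = 4239813/(-3184041) + (102 + (-1155)³)/(549 + 177*(-803)) = 4239813*(-1/3184041) + (102 - 1540798875)/(549 - 142131) = -1413271/1061347 - 1540798773/(-141582) = -1413271/1061347 - 1540798773*(-1/141582) = -1413271/1061347 + 513599591/47194 = 77862955313929/7155601474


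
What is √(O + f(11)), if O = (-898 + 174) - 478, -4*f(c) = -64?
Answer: I*√1186 ≈ 34.438*I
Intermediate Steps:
f(c) = 16 (f(c) = -¼*(-64) = 16)
O = -1202 (O = -724 - 478 = -1202)
√(O + f(11)) = √(-1202 + 16) = √(-1186) = I*√1186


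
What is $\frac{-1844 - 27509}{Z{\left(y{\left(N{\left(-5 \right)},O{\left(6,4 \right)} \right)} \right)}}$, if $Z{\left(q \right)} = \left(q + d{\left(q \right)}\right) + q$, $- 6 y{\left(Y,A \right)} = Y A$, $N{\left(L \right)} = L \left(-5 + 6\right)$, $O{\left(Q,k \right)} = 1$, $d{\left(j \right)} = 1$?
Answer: $- \frac{88059}{8} \approx -11007.0$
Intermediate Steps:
$N{\left(L \right)} = L$ ($N{\left(L \right)} = L 1 = L$)
$y{\left(Y,A \right)} = - \frac{A Y}{6}$ ($y{\left(Y,A \right)} = - \frac{Y A}{6} = - \frac{A Y}{6}$)
$Z{\left(q \right)} = 1 + 2 q$ ($Z{\left(q \right)} = \left(q + 1\right) + q = \left(1 + q\right) + q = 1 + 2 q$)
$\frac{-1844 - 27509}{Z{\left(y{\left(N{\left(-5 \right)},O{\left(6,4 \right)} \right)} \right)}} = \frac{-1844 - 27509}{1 + 2 \left(\left(- \frac{1}{6}\right) 1 \left(-5\right)\right)} = \frac{-1844 - 27509}{1 + 2 \cdot \frac{5}{6}} = - \frac{29353}{1 + \frac{5}{3}} = - \frac{29353}{\frac{8}{3}} = \left(-29353\right) \frac{3}{8} = - \frac{88059}{8}$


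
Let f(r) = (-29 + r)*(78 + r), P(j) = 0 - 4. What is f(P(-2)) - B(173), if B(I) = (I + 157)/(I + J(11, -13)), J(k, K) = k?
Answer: -224829/92 ≈ -2443.8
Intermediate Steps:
P(j) = -4
B(I) = (157 + I)/(11 + I) (B(I) = (I + 157)/(I + 11) = (157 + I)/(11 + I))
f(P(-2)) - B(173) = (-2262 + (-4)² + 49*(-4)) - (157 + 173)/(11 + 173) = (-2262 + 16 - 196) - 330/184 = -2442 - 330/184 = -2442 - 1*165/92 = -2442 - 165/92 = -224829/92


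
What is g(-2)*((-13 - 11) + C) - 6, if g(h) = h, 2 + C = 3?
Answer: 40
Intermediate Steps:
C = 1 (C = -2 + 3 = 1)
g(-2)*((-13 - 11) + C) - 6 = -2*((-13 - 11) + 1) - 6 = -2*(-24 + 1) - 6 = -2*(-23) - 6 = 46 - 6 = 40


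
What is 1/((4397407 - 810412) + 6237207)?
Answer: 1/9824202 ≈ 1.0179e-7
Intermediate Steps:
1/((4397407 - 810412) + 6237207) = 1/(3586995 + 6237207) = 1/9824202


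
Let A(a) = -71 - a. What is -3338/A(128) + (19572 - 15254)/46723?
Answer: 156820656/9297877 ≈ 16.866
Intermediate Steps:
-3338/A(128) + (19572 - 15254)/46723 = -3338/(-71 - 1*128) + (19572 - 15254)/46723 = -3338/(-71 - 128) + 4318*(1/46723) = -3338/(-199) + 4318/46723 = -3338*(-1/199) + 4318/46723 = 3338/199 + 4318/46723 = 156820656/9297877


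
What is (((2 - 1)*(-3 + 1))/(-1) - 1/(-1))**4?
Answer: 81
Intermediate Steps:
(((2 - 1)*(-3 + 1))/(-1) - 1/(-1))**4 = ((1*(-2))*(-1) - 1*(-1))**4 = (-2*(-1) + 1)**4 = (2 + 1)**4 = 3**4 = 81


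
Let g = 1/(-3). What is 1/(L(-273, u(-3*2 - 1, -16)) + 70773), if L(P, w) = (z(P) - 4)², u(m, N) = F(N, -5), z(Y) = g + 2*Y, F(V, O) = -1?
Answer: 9/3362758 ≈ 2.6764e-6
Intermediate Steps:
g = -⅓ ≈ -0.33333
z(Y) = -⅓ + 2*Y
u(m, N) = -1
L(P, w) = (-13/3 + 2*P)² (L(P, w) = ((-⅓ + 2*P) - 4)² = (-13/3 + 2*P)²)
1/(L(-273, u(-3*2 - 1, -16)) + 70773) = 1/((-13 + 6*(-273))²/9 + 70773) = 1/((-13 - 1638)²/9 + 70773) = 1/((⅑)*(-1651)² + 70773) = 1/((⅑)*2725801 + 70773) = 1/(2725801/9 + 70773) = 1/(3362758/9) = 9/3362758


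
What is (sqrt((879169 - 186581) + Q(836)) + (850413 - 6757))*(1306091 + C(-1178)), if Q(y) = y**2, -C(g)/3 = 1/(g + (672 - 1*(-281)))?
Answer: 82641863995856/75 + 195913652*sqrt(347871)/75 ≈ 1.1034e+12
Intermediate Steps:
C(g) = -3/(953 + g) (C(g) = -3/(g + (672 - 1*(-281))) = -3/(g + (672 + 281)) = -3/(g + 953) = -3/(953 + g))
(sqrt((879169 - 186581) + Q(836)) + (850413 - 6757))*(1306091 + C(-1178)) = (sqrt((879169 - 186581) + 836**2) + (850413 - 6757))*(1306091 - 3/(953 - 1178)) = (sqrt(692588 + 698896) + 843656)*(1306091 - 3/(-225)) = (sqrt(1391484) + 843656)*(1306091 - 3*(-1/225)) = (2*sqrt(347871) + 843656)*(1306091 + 1/75) = (843656 + 2*sqrt(347871))*(97956826/75) = 82641863995856/75 + 195913652*sqrt(347871)/75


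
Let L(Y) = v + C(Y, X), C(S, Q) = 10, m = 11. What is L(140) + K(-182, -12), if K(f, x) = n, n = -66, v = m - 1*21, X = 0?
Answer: -66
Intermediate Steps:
v = -10 (v = 11 - 1*21 = 11 - 21 = -10)
L(Y) = 0 (L(Y) = -10 + 10 = 0)
K(f, x) = -66
L(140) + K(-182, -12) = 0 - 66 = -66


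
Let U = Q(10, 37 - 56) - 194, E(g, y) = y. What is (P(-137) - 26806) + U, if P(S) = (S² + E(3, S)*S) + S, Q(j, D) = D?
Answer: 10382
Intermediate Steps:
P(S) = S + 2*S² (P(S) = (S² + S*S) + S = (S² + S²) + S = 2*S² + S = S + 2*S²)
U = -213 (U = (37 - 56) - 194 = -19 - 194 = -213)
(P(-137) - 26806) + U = (-137*(1 + 2*(-137)) - 26806) - 213 = (-137*(1 - 274) - 26806) - 213 = (-137*(-273) - 26806) - 213 = (37401 - 26806) - 213 = 10595 - 213 = 10382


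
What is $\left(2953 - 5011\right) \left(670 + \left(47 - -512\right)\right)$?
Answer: $-2529282$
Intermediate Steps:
$\left(2953 - 5011\right) \left(670 + \left(47 - -512\right)\right) = - 2058 \left(670 + \left(47 + 512\right)\right) = - 2058 \left(670 + 559\right) = \left(-2058\right) 1229 = -2529282$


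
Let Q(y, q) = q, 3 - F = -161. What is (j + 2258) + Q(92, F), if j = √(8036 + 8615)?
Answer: 2422 + √16651 ≈ 2551.0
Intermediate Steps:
F = 164 (F = 3 - 1*(-161) = 3 + 161 = 164)
j = √16651 ≈ 129.04
(j + 2258) + Q(92, F) = (√16651 + 2258) + 164 = (2258 + √16651) + 164 = 2422 + √16651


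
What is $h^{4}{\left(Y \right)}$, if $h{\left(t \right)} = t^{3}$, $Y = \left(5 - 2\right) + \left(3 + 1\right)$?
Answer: $13841287201$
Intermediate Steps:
$Y = 7$ ($Y = 3 + 4 = 7$)
$h^{4}{\left(Y \right)} = \left(7^{3}\right)^{4} = 343^{4} = 13841287201$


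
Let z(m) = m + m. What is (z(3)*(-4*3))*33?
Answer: -2376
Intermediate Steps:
z(m) = 2*m
(z(3)*(-4*3))*33 = ((2*3)*(-4*3))*33 = (6*(-12))*33 = -72*33 = -2376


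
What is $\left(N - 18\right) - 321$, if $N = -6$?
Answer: $-345$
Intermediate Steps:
$\left(N - 18\right) - 321 = \left(-6 - 18\right) - 321 = -24 - 321 = -345$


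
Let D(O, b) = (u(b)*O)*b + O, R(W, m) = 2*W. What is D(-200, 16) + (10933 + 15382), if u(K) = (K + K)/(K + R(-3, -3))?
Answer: 15875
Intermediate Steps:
u(K) = 2*K/(-6 + K) (u(K) = (K + K)/(K + 2*(-3)) = (2*K)/(K - 6) = (2*K)/(-6 + K) = 2*K/(-6 + K))
D(O, b) = O + 2*O*b²/(-6 + b) (D(O, b) = ((2*b/(-6 + b))*O)*b + O = (2*O*b/(-6 + b))*b + O = 2*O*b²/(-6 + b) + O = O + 2*O*b²/(-6 + b))
D(-200, 16) + (10933 + 15382) = -200*(-6 + 16 + 2*16²)/(-6 + 16) + (10933 + 15382) = -200*(-6 + 16 + 2*256)/10 + 26315 = -200*⅒*(-6 + 16 + 512) + 26315 = -200*⅒*522 + 26315 = -10440 + 26315 = 15875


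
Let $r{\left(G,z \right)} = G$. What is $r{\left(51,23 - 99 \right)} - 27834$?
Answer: $-27783$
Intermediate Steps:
$r{\left(51,23 - 99 \right)} - 27834 = 51 - 27834 = -27783$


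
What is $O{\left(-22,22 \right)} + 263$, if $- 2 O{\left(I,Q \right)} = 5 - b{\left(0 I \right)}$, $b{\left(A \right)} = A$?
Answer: $\frac{521}{2} \approx 260.5$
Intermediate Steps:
$O{\left(I,Q \right)} = - \frac{5}{2}$ ($O{\left(I,Q \right)} = - \frac{5 - 0 I}{2} = - \frac{5 - 0}{2} = - \frac{5 + 0}{2} = \left(- \frac{1}{2}\right) 5 = - \frac{5}{2}$)
$O{\left(-22,22 \right)} + 263 = - \frac{5}{2} + 263 = \frac{521}{2}$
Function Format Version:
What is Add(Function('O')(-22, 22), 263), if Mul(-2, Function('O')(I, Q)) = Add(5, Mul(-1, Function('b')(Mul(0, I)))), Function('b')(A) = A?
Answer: Rational(521, 2) ≈ 260.50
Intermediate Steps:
Function('O')(I, Q) = Rational(-5, 2) (Function('O')(I, Q) = Mul(Rational(-1, 2), Add(5, Mul(-1, Mul(0, I)))) = Mul(Rational(-1, 2), Add(5, Mul(-1, 0))) = Mul(Rational(-1, 2), Add(5, 0)) = Mul(Rational(-1, 2), 5) = Rational(-5, 2))
Add(Function('O')(-22, 22), 263) = Add(Rational(-5, 2), 263) = Rational(521, 2)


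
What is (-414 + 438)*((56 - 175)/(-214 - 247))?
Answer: 2856/461 ≈ 6.1952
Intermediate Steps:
(-414 + 438)*((56 - 175)/(-214 - 247)) = 24*(-119/(-461)) = 24*(-119*(-1/461)) = 24*(119/461) = 2856/461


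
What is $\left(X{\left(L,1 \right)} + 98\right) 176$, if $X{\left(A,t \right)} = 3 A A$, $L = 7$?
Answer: $43120$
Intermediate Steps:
$X{\left(A,t \right)} = 3 A^{2}$
$\left(X{\left(L,1 \right)} + 98\right) 176 = \left(3 \cdot 7^{2} + 98\right) 176 = \left(3 \cdot 49 + 98\right) 176 = \left(147 + 98\right) 176 = 245 \cdot 176 = 43120$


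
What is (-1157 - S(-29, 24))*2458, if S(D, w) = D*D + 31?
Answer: -4987282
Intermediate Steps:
S(D, w) = 31 + D**2 (S(D, w) = D**2 + 31 = 31 + D**2)
(-1157 - S(-29, 24))*2458 = (-1157 - (31 + (-29)**2))*2458 = (-1157 - (31 + 841))*2458 = (-1157 - 1*872)*2458 = (-1157 - 872)*2458 = -2029*2458 = -4987282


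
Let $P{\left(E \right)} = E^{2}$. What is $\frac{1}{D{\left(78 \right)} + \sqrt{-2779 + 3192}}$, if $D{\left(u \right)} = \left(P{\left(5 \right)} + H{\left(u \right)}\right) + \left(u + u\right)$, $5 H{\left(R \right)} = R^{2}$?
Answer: $\frac{34945}{48835796} - \frac{25 \sqrt{413}}{48835796} \approx 0.00070516$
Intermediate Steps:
$H{\left(R \right)} = \frac{R^{2}}{5}$
$D{\left(u \right)} = 25 + 2 u + \frac{u^{2}}{5}$ ($D{\left(u \right)} = \left(5^{2} + \frac{u^{2}}{5}\right) + \left(u + u\right) = \left(25 + \frac{u^{2}}{5}\right) + 2 u = 25 + 2 u + \frac{u^{2}}{5}$)
$\frac{1}{D{\left(78 \right)} + \sqrt{-2779 + 3192}} = \frac{1}{\left(25 + 2 \cdot 78 + \frac{78^{2}}{5}\right) + \sqrt{-2779 + 3192}} = \frac{1}{\left(25 + 156 + \frac{1}{5} \cdot 6084\right) + \sqrt{413}} = \frac{1}{\left(25 + 156 + \frac{6084}{5}\right) + \sqrt{413}} = \frac{1}{\frac{6989}{5} + \sqrt{413}}$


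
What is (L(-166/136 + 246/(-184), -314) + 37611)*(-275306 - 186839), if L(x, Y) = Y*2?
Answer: -17091508535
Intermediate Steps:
L(x, Y) = 2*Y
(L(-166/136 + 246/(-184), -314) + 37611)*(-275306 - 186839) = (2*(-314) + 37611)*(-275306 - 186839) = (-628 + 37611)*(-462145) = 36983*(-462145) = -17091508535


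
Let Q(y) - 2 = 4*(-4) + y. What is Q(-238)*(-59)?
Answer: 14868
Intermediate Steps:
Q(y) = -14 + y (Q(y) = 2 + (4*(-4) + y) = 2 + (-16 + y) = -14 + y)
Q(-238)*(-59) = (-14 - 238)*(-59) = -252*(-59) = 14868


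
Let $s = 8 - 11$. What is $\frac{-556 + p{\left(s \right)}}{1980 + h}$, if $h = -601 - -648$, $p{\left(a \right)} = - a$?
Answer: $- \frac{553}{2027} \approx -0.27282$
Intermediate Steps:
$s = -3$
$h = 47$ ($h = -601 + 648 = 47$)
$\frac{-556 + p{\left(s \right)}}{1980 + h} = \frac{-556 - -3}{1980 + 47} = \frac{-556 + 3}{2027} = \left(-553\right) \frac{1}{2027} = - \frac{553}{2027}$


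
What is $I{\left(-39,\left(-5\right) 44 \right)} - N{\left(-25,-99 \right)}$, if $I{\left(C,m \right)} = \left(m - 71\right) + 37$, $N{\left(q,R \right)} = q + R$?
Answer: $-130$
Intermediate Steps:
$N{\left(q,R \right)} = R + q$
$I{\left(C,m \right)} = -34 + m$ ($I{\left(C,m \right)} = \left(-71 + m\right) + 37 = -34 + m$)
$I{\left(-39,\left(-5\right) 44 \right)} - N{\left(-25,-99 \right)} = \left(-34 - 220\right) - \left(-99 - 25\right) = \left(-34 - 220\right) - -124 = -254 + 124 = -130$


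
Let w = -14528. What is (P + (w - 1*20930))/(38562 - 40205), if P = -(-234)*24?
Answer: 29842/1643 ≈ 18.163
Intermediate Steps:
P = 5616 (P = -39*(-144) = 5616)
(P + (w - 1*20930))/(38562 - 40205) = (5616 + (-14528 - 1*20930))/(38562 - 40205) = (5616 + (-14528 - 20930))/(-1643) = (5616 - 35458)*(-1/1643) = -29842*(-1/1643) = 29842/1643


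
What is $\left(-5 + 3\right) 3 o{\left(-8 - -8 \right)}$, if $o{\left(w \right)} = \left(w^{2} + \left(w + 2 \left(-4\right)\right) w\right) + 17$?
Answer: $-102$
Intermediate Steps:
$o{\left(w \right)} = 17 + w^{2} + w \left(-8 + w\right)$ ($o{\left(w \right)} = \left(w^{2} + \left(w - 8\right) w\right) + 17 = \left(w^{2} + \left(-8 + w\right) w\right) + 17 = \left(w^{2} + w \left(-8 + w\right)\right) + 17 = 17 + w^{2} + w \left(-8 + w\right)$)
$\left(-5 + 3\right) 3 o{\left(-8 - -8 \right)} = \left(-5 + 3\right) 3 \left(17 - 8 \left(-8 - -8\right) + 2 \left(-8 - -8\right)^{2}\right) = \left(-2\right) 3 \left(17 - 8 \left(-8 + 8\right) + 2 \left(-8 + 8\right)^{2}\right) = - 6 \left(17 - 0 + 2 \cdot 0^{2}\right) = - 6 \left(17 + 0 + 2 \cdot 0\right) = - 6 \left(17 + 0 + 0\right) = \left(-6\right) 17 = -102$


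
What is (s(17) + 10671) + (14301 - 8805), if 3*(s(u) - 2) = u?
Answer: 48524/3 ≈ 16175.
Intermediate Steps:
s(u) = 2 + u/3
(s(17) + 10671) + (14301 - 8805) = ((2 + (⅓)*17) + 10671) + (14301 - 8805) = ((2 + 17/3) + 10671) + 5496 = (23/3 + 10671) + 5496 = 32036/3 + 5496 = 48524/3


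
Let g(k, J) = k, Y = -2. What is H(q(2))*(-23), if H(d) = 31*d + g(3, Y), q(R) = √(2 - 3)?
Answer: -69 - 713*I ≈ -69.0 - 713.0*I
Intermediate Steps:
q(R) = I (q(R) = √(-1) = I)
H(d) = 3 + 31*d (H(d) = 31*d + 3 = 3 + 31*d)
H(q(2))*(-23) = (3 + 31*I)*(-23) = -69 - 713*I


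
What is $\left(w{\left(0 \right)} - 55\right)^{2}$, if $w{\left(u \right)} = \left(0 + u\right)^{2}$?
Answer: $3025$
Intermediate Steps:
$w{\left(u \right)} = u^{2}$
$\left(w{\left(0 \right)} - 55\right)^{2} = \left(0^{2} - 55\right)^{2} = \left(0 - 55\right)^{2} = \left(-55\right)^{2} = 3025$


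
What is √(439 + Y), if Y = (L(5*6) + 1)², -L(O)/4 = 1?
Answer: 8*√7 ≈ 21.166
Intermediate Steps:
L(O) = -4 (L(O) = -4*1 = -4)
Y = 9 (Y = (-4 + 1)² = (-3)² = 9)
√(439 + Y) = √(439 + 9) = √448 = 8*√7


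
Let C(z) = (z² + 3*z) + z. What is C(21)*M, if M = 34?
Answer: 17850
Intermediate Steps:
C(z) = z² + 4*z
C(21)*M = (21*(4 + 21))*34 = (21*25)*34 = 525*34 = 17850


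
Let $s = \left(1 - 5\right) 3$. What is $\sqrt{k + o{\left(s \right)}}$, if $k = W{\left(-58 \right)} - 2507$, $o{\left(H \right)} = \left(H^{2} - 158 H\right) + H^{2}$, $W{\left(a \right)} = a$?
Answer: $i \sqrt{381} \approx 19.519 i$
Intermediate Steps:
$s = -12$ ($s = \left(-4\right) 3 = -12$)
$o{\left(H \right)} = - 158 H + 2 H^{2}$
$k = -2565$ ($k = -58 - 2507 = -2565$)
$\sqrt{k + o{\left(s \right)}} = \sqrt{-2565 + 2 \left(-12\right) \left(-79 - 12\right)} = \sqrt{-2565 + 2 \left(-12\right) \left(-91\right)} = \sqrt{-2565 + 2184} = \sqrt{-381} = i \sqrt{381}$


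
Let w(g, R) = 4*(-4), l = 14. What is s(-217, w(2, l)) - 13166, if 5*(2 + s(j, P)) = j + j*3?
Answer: -66708/5 ≈ -13342.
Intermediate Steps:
w(g, R) = -16
s(j, P) = -2 + 4*j/5 (s(j, P) = -2 + (j + j*3)/5 = -2 + (j + 3*j)/5 = -2 + (4*j)/5 = -2 + 4*j/5)
s(-217, w(2, l)) - 13166 = (-2 + (⅘)*(-217)) - 13166 = (-2 - 868/5) - 13166 = -878/5 - 13166 = -66708/5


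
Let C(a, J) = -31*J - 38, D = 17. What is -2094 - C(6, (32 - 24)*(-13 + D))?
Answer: -1064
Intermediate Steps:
C(a, J) = -38 - 31*J
-2094 - C(6, (32 - 24)*(-13 + D)) = -2094 - (-38 - 31*(32 - 24)*(-13 + 17)) = -2094 - (-38 - 248*4) = -2094 - (-38 - 31*32) = -2094 - (-38 - 992) = -2094 - 1*(-1030) = -2094 + 1030 = -1064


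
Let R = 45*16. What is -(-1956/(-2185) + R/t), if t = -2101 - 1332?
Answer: -5141748/7501105 ≈ -0.68547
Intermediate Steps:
t = -3433
R = 720
-(-1956/(-2185) + R/t) = -(-1956/(-2185) + 720/(-3433)) = -(-1956*(-1/2185) + 720*(-1/3433)) = -(1956/2185 - 720/3433) = -1*5141748/7501105 = -5141748/7501105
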